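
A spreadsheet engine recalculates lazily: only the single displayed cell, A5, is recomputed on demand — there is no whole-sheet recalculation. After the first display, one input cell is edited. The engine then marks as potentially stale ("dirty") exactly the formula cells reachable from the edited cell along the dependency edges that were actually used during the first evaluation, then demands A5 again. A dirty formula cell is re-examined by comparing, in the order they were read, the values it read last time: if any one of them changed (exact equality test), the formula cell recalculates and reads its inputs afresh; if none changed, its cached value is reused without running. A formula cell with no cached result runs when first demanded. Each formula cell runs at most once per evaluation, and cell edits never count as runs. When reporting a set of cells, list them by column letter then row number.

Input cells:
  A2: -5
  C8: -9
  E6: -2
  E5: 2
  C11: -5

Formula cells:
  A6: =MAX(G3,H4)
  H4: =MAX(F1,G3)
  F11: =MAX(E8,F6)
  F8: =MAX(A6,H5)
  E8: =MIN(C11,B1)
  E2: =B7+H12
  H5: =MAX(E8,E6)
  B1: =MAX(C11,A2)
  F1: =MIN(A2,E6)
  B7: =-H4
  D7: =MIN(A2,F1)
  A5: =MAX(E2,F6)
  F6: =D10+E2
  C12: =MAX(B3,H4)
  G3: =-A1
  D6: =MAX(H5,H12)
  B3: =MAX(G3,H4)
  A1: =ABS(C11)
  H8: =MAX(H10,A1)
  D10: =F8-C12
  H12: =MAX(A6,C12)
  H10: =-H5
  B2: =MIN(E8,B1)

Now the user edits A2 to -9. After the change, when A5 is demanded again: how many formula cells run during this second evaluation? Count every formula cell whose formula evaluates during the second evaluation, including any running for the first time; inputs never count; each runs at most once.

Formula cells that run: B1, F1, H4 — 3 in total.
Key observation: the cutoff stops propagation at E8 — its inputs' values are unchanged, so it reuses its cache.

First evaluation (everything demanded from the output):
  A1 = ABS(-5) = 5
  B1 = MAX(-5, -5) = -5
  E8 = MIN(-5, -5) = -5
  F1 = MIN(-5, -2) = -5
  G3 = -(5) = -5
  H4 = MAX(-5, -5) = -5
  A6 = MAX(-5, -5) = -5
  B3 = MAX(-5, -5) = -5
  B7 = -(-5) = 5
  C12 = MAX(-5, -5) = -5
  H5 = MAX(-5, -2) = -2
  F8 = MAX(-5, -2) = -2
  D10 = -2 - -5 = 3
  H12 = MAX(-5, -5) = -5
  E2 = 5 + -5 = 0
  F6 = 3 + 0 = 3
  A5 = MAX(0, 3) = 3

Propagation after the edit:
  B1: runs — A2 -5->-9; result -5 (same value as before).
  E8: checked — values it read are unchanged (C11 unchanged, B1 unchanged); reused cached -5 without running.
  F1: runs — A2 -5->-9; result -9.
  H4: runs — F1 -5->-9; result -5 (same value as before).
  A6: checked — values it read are unchanged (G3 unchanged, H4 unchanged); reused cached -5 without running.
  B3: checked — values it read are unchanged (G3 unchanged, H4 unchanged); reused cached -5 without running.
  B7: checked — values it read are unchanged (H4 unchanged); reused cached 5 without running.
  C12: checked — values it read are unchanged (B3 unchanged, H4 unchanged); reused cached -5 without running.
  H5: checked — values it read are unchanged (E8 unchanged, E6 unchanged); reused cached -2 without running.
  F8: checked — values it read are unchanged (A6 unchanged, H5 unchanged); reused cached -2 without running.
  D10: checked — values it read are unchanged (F8 unchanged, C12 unchanged); reused cached 3 without running.
  H12: checked — values it read are unchanged (A6 unchanged, C12 unchanged); reused cached -5 without running.
  E2: checked — values it read are unchanged (B7 unchanged, H12 unchanged); reused cached 0 without running.
  F6: checked — values it read are unchanged (D10 unchanged, E2 unchanged); reused cached 3 without running.
  A5: checked — values it read are unchanged (E2 unchanged, F6 unchanged); reused cached 3 without running.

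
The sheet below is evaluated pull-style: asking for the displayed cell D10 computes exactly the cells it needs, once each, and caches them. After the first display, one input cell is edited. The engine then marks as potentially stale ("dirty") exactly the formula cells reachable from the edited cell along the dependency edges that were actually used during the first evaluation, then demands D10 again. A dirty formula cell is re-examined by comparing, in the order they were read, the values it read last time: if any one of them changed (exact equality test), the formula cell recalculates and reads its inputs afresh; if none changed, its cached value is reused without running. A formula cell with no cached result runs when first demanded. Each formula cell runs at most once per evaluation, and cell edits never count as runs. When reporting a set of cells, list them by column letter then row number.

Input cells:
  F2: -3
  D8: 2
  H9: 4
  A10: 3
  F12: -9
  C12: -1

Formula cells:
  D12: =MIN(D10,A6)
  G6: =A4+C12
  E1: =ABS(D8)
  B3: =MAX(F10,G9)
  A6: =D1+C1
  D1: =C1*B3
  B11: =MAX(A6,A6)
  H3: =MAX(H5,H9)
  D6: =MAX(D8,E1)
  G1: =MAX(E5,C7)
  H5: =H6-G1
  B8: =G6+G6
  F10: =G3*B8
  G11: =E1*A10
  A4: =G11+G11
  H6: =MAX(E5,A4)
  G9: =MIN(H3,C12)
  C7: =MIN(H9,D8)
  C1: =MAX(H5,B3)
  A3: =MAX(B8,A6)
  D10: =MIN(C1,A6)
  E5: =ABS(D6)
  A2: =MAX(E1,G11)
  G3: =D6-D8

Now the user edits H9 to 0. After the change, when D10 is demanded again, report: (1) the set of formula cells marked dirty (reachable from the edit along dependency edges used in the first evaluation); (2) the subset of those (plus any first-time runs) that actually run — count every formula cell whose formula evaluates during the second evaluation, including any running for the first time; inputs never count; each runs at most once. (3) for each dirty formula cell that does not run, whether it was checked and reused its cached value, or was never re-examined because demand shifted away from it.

First demand of the output computes:
  C7 = MIN(4, 2) = 2
  E1 = ABS(2) = 2
  D6 = MAX(2, 2) = 2
  E5 = ABS(2) = 2
  G1 = MAX(2, 2) = 2
  G3 = 2 - 2 = 0
  G11 = 2 * 3 = 6
  A4 = 6 + 6 = 12
  G6 = 12 + -1 = 11
  B8 = 11 + 11 = 22
  F10 = 0 * 22 = 0
  H6 = MAX(2, 12) = 12
  H5 = 12 - 2 = 10
  H3 = MAX(10, 4) = 10
  G9 = MIN(10, -1) = -1
  B3 = MAX(0, -1) = 0
  C1 = MAX(10, 0) = 10
  D1 = 10 * 0 = 0
  A6 = 0 + 10 = 10
  D10 = MIN(10, 10) = 10

After the edit, cleaning proceeds:
  C7: a read changed (H9 4->0) — executes, giving 0.
  G1: a read changed (C7 2->0) — executes, giving 2 — identical to its old value.
  H5: dirty, but its reads are unchanged (H6 unchanged, G1 unchanged); cached 10 stands.
  H3: a read changed (H9 4->0) — executes, giving 10 — identical to its old value.
  G9: dirty, but its reads are unchanged (H3 unchanged, C12 unchanged); cached -1 stands.
  B3: dirty, but its reads are unchanged (F10 unchanged, G9 unchanged); cached 0 stands.
  C1: dirty, but its reads are unchanged (H5 unchanged, B3 unchanged); cached 10 stands.
  D1: dirty, but its reads are unchanged (C1 unchanged, B3 unchanged); cached 0 stands.
  A6: dirty, but its reads are unchanged (D1 unchanged, C1 unchanged); cached 10 stands.
  D10: dirty, but its reads are unchanged (C1 unchanged, A6 unchanged); cached 10 stands.

Note where the cutoff bites: H5 is checked, finds nothing changed, and keeps its cache.

The edit dirties: A6, B3, C1, C7, D1, D10, G1, G9, H3, H5.
3 formula cells run: C7, G1, H3.
Cache hits after checking: A6, B3, C1, D1, D10, G9, H5.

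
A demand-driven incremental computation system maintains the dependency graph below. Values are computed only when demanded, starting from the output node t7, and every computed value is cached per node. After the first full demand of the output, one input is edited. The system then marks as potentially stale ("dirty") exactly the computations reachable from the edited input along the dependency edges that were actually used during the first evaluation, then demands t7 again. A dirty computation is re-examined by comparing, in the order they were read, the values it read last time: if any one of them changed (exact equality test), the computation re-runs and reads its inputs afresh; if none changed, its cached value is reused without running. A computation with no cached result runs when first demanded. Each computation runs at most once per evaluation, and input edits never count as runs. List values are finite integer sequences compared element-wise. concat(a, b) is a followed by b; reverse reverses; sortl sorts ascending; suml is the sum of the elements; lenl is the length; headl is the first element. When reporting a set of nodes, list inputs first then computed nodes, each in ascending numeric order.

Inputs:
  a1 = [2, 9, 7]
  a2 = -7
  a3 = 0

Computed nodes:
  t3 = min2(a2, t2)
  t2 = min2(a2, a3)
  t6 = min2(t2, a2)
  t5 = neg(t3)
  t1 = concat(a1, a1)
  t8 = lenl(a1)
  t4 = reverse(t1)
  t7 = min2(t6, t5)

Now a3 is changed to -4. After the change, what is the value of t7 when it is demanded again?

First evaluation (everything demanded from the output):
  t2 = min2(-7, 0) = -7
  t3 = min2(-7, -7) = -7
  t5 = neg(-7) = 7
  t6 = min2(-7, -7) = -7
  t7 = min2(-7, 7) = -7

Propagation after the edit:
  t2: runs — a3 0->-4; result -7 (same value as before).
  t3: checked — values it read are unchanged (a2 unchanged, t2 unchanged); reused cached -7 without running.
  t5: checked — values it read are unchanged (t3 unchanged); reused cached 7 without running.
  t6: checked — values it read are unchanged (t2 unchanged, a2 unchanged); reused cached -7 without running.
  t7: checked — values it read are unchanged (t6 unchanged, t5 unchanged); reused cached -7 without running.

Key observation: the change is absorbed at t2 — it re-runs but produces the same value, and the output's value is unchanged.

New value of t7: -7.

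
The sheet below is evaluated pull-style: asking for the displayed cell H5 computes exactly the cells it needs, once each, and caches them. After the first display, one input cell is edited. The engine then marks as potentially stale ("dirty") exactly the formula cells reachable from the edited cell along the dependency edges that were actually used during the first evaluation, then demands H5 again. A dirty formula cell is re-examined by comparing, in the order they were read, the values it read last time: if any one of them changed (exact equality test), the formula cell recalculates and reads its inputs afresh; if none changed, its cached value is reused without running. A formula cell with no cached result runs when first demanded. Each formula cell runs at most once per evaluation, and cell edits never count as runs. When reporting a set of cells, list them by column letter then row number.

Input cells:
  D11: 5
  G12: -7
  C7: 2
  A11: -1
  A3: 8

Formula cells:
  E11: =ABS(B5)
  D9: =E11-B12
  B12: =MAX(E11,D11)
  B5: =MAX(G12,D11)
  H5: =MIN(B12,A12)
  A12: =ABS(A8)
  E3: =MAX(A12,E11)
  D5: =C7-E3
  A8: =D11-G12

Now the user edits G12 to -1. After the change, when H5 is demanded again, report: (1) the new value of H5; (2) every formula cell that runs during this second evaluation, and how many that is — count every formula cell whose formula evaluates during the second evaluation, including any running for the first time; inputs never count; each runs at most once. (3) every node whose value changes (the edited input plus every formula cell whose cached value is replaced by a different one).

Demanding H5 again yields 5.
4 formula cells run: A8, A12, B5, H5.
The nodes whose values change: A8, A12, G12.
Note where the cutoff bites: E11 is checked, finds nothing changed, and keeps its cache.

First demand of the output computes:
  A8 = 5 - -7 = 12
  A12 = ABS(12) = 12
  B5 = MAX(-7, 5) = 5
  E11 = ABS(5) = 5
  B12 = MAX(5, 5) = 5
  H5 = MIN(5, 12) = 5

After the edit, cleaning proceeds:
  A8: a read changed (G12 -7->-1) — executes, giving 6.
  A12: a read changed (A8 12->6) — executes, giving 6.
  B5: a read changed (G12 -7->-1) — executes, giving 5 — identical to its old value.
  E11: dirty, but its reads are unchanged (B5 unchanged); cached 5 stands.
  B12: dirty, but its reads are unchanged (E11 unchanged, D11 unchanged); cached 5 stands.
  H5: a read changed (A12 12->6) — executes, giving 5 — identical to its old value.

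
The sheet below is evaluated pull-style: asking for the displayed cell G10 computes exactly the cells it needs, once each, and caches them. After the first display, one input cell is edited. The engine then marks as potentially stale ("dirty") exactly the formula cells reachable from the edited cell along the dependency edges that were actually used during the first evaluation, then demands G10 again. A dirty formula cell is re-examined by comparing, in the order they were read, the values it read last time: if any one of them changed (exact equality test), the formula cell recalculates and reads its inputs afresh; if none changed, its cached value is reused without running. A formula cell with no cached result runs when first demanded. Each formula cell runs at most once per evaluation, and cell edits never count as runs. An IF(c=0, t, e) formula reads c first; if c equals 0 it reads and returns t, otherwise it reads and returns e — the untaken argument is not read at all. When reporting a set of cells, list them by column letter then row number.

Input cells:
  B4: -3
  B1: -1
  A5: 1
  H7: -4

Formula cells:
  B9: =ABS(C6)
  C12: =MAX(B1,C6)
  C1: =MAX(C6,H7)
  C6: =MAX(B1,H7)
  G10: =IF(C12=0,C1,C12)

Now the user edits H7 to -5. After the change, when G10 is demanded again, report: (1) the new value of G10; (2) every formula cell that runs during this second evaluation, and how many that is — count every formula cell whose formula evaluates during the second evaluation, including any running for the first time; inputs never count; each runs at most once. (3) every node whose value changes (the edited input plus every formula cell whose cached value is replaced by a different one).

First demand of the output computes:
  C6 = MAX(-1, -4) = -1
  C12 = MAX(-1, -1) = -1
  G10 = IF(C12=0: C12=-1 -> else branch C12) = -1

After the edit, cleaning proceeds:
  C6: a read changed (H7 -4->-5) — executes, giving -1 — identical to its old value.
  C12: dirty, but its reads are unchanged (B1 unchanged, C6 unchanged); cached -1 stands.
  G10: dirty, but its reads are unchanged (C12 unchanged, C12 unchanged); cached -1 stands.

Note the absorption at C6: it re-runs yet its value is the same, leaving the output's value untouched.

Demanding G10 again yields -1.
1 formula cells run: C6.
The nodes whose values change: H7.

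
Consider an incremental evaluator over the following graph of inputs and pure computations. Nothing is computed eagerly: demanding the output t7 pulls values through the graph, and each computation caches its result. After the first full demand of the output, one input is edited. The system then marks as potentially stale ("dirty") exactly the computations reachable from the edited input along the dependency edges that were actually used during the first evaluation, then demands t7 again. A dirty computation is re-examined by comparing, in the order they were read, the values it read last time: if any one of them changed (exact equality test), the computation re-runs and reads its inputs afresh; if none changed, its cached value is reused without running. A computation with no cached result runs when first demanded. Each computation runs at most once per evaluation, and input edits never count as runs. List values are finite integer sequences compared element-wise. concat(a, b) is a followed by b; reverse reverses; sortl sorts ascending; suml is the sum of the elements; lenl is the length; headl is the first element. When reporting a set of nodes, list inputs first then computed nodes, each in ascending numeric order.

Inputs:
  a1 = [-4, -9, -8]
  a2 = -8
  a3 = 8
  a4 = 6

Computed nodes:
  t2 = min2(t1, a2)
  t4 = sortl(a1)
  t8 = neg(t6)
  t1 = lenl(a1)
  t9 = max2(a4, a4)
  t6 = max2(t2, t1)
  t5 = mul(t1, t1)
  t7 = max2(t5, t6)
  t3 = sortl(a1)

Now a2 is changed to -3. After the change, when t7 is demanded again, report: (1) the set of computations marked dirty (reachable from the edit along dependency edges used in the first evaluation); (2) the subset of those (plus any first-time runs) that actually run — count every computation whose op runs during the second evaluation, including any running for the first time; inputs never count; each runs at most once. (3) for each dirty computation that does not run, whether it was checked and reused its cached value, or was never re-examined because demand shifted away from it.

Dirty set: t2, t6, t7.
Run set: t2, t6 (2 run).
Re-examined without running (cache reused): t7.
The important point: t6 recomputes to an identical value, and the output ends up unchanged.

Initial pass — values computed on the first demand:
  t1 = lenl([-4, -9, -8]) = 3
  t2 = min2(3, -8) = -8
  t5 = mul(3, 3) = 9
  t6 = max2(-8, 3) = 3
  t7 = max2(9, 3) = 9

Second demand — change propagation:
  t2: re-runs because a2 -8->-3; new result -3.
  t6: re-runs because t2 -8->-3; new result 3 (unchanged).
  t7: re-examined; everything it read last time is the same (t5 unchanged, t6 unchanged) — cache 9 kept, no run.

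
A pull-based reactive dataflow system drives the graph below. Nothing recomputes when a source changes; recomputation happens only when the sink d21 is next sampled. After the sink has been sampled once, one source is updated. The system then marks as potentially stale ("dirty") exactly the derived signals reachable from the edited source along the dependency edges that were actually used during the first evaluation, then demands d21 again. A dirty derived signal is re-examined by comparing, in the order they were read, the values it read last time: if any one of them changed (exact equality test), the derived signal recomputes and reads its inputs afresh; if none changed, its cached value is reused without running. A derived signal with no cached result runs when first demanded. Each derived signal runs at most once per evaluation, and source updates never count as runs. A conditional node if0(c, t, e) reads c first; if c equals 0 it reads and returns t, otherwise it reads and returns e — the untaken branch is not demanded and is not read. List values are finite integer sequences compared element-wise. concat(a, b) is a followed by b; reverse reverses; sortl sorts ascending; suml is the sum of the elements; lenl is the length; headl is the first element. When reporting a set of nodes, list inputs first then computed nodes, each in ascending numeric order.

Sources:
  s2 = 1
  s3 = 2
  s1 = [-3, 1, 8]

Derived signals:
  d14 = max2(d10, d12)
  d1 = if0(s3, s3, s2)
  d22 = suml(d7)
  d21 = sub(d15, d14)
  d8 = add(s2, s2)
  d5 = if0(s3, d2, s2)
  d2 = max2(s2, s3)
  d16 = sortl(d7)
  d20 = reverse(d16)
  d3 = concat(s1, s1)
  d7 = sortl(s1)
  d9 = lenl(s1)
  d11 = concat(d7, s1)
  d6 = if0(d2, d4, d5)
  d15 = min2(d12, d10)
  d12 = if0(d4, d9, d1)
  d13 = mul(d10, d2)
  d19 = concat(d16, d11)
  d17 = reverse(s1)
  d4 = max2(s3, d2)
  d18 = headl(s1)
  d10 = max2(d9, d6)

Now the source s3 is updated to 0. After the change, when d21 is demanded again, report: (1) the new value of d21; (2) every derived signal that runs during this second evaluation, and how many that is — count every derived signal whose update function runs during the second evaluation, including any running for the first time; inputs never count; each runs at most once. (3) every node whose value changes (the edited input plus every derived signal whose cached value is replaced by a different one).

New value of d21: -3.
Derived signals that run: d1, d2, d4, d5, d6, d12, d14, d15, d21 — 9 in total.
Values that change: s3, d1, d2, d4, d12, d15, d21.
Key observation: the cutoff stops propagation at d10 — its inputs' values are unchanged, so it reuses its cache.

First evaluation (everything demanded from the output):
  d1 = if0(s3=2 -> else branch s2) = 1
  d2 = max2(1, 2) = 2
  d4 = max2(2, 2) = 2
  d5 = if0(s3=2 -> else branch s2) = 1
  d6 = if0(d2=2 -> else branch d5) = 1
  d9 = lenl([-3, 1, 8]) = 3
  d10 = max2(3, 1) = 3
  d12 = if0(d4=2 -> else branch d1) = 1
  d14 = max2(3, 1) = 3
  d15 = min2(1, 3) = 1
  d21 = sub(1, 3) = -2

Propagation after the edit:
  d1: runs — s3 2->0; result 0.
  d2: runs — s3 2->0; result 1.
  d4: runs — s3 2->0; d2 2->1; result 1.
  d5: runs — s3 2->0; result 1 (same value as before).
  d6: runs — d2 2->1; result 1 (same value as before).
  d10: checked — values it read are unchanged (d9 unchanged, d6 unchanged); reused cached 3 without running.
  d12: runs — d4 2->1; d1 1->0; result 0.
  d14: runs — d12 1->0; result 3 (same value as before).
  d15: runs — d12 1->0; result 0.
  d21: runs — d15 1->0; result -3.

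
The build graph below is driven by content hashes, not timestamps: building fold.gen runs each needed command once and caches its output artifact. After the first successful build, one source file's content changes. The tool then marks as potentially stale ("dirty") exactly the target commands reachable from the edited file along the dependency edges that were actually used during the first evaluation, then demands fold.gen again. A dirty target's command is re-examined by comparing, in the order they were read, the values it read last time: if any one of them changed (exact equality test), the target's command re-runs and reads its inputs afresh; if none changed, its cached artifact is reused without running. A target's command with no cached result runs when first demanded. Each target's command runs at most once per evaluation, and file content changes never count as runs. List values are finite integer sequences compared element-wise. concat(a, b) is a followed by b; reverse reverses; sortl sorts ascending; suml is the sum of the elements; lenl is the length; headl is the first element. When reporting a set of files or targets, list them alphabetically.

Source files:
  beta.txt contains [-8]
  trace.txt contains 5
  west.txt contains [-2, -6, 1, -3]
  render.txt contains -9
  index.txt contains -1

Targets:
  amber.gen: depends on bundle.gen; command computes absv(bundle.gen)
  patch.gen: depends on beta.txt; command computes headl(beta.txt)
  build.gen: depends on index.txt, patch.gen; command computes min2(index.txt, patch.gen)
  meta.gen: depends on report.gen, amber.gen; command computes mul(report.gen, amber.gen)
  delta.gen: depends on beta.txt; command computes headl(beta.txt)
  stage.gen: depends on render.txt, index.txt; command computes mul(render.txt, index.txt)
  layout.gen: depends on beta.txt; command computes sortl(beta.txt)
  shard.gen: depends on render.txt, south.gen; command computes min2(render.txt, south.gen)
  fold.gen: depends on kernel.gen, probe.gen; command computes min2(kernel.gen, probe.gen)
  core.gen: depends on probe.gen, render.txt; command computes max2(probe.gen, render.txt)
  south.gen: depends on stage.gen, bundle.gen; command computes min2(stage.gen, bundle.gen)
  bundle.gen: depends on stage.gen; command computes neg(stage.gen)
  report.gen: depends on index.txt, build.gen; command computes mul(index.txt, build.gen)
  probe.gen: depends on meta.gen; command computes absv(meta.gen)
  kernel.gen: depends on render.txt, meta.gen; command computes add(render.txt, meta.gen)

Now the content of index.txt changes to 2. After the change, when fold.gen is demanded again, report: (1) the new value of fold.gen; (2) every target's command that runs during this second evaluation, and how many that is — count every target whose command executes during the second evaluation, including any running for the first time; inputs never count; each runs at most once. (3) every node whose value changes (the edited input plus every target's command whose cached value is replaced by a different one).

Initial pass — values computed on the first demand:
  patch.gen = headl([-8]) = -8
  build.gen = min2(-1, -8) = -8
  report.gen = mul(-1, -8) = 8
  stage.gen = mul(-9, -1) = 9
  bundle.gen = neg(9) = -9
  amber.gen = absv(-9) = 9
  meta.gen = mul(8, 9) = 72
  kernel.gen = add(-9, 72) = 63
  probe.gen = absv(72) = 72
  fold.gen = min2(63, 72) = 63

Second demand — change propagation:
  build.gen: re-runs because index.txt -1->2; new result -8 (unchanged).
  report.gen: re-runs because index.txt -1->2; new result -16.
  stage.gen: re-runs because index.txt -1->2; new result -18.
  bundle.gen: re-runs because stage.gen 9->-18; new result 18.
  amber.gen: re-runs because bundle.gen -9->18; new result 18.
  meta.gen: re-runs because report.gen 8->-16; amber.gen 9->18; new result -288.
  kernel.gen: re-runs because meta.gen 72->-288; new result -297.
  probe.gen: re-runs because meta.gen 72->-288; new result 288.
  fold.gen: re-runs because kernel.gen 63->-297; probe.gen 72->288; new result -297.

fold.gen now evaluates to -297.
Run set: amber.gen, build.gen, bundle.gen, fold.gen, kernel.gen, meta.gen, probe.gen, report.gen, stage.gen (9 run).
Changed values: amber.gen, bundle.gen, fold.gen, index.txt, kernel.gen, meta.gen, probe.gen, report.gen, stage.gen.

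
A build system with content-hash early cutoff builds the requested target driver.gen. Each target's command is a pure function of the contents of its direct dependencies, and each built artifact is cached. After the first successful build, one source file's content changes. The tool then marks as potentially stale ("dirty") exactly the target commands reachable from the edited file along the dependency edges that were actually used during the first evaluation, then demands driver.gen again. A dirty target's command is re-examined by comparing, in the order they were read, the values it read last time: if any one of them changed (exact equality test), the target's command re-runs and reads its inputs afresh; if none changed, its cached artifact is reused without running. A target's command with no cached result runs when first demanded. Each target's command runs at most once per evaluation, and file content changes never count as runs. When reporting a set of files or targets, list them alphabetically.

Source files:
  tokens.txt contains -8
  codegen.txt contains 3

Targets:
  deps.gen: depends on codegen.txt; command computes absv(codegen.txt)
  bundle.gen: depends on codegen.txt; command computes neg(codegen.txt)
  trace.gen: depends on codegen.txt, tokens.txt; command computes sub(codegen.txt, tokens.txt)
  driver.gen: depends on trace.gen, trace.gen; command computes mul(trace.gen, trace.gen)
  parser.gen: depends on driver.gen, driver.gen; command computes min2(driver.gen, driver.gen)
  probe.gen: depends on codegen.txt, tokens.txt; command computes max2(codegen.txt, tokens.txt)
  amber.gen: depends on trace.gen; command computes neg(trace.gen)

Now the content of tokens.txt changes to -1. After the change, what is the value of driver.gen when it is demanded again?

New value of driver.gen: 16.

First evaluation (everything demanded from the output):
  trace.gen = sub(3, -8) = 11
  driver.gen = mul(11, 11) = 121

Propagation after the edit:
  trace.gen: runs — tokens.txt -8->-1; result 4.
  driver.gen: runs — trace.gen 11->4; trace.gen 11->4; result 16.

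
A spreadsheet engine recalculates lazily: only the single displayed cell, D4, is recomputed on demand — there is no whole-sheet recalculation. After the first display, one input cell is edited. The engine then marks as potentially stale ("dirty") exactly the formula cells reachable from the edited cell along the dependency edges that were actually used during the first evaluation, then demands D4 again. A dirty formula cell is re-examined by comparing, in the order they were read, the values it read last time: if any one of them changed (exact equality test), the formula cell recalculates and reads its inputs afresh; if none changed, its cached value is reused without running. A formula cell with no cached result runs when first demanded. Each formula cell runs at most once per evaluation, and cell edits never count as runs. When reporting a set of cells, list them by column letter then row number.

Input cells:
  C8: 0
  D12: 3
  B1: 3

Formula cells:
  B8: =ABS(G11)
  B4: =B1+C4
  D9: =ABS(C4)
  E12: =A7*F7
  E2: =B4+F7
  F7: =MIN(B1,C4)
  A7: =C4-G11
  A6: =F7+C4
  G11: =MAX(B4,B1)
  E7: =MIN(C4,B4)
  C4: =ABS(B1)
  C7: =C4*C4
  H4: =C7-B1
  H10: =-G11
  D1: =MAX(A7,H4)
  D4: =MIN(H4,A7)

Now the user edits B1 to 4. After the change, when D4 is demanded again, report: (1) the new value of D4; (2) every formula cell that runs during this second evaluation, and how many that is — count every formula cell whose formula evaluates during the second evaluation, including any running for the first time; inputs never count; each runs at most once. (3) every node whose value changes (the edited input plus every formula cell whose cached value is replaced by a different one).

New value of D4: -4.
Formula cells that run: A7, B4, C4, C7, D4, G11, H4 — 7 in total.
Values that change: A7, B1, B4, C4, C7, D4, G11, H4.

First evaluation (everything demanded from the output):
  C4 = ABS(3) = 3
  B4 = 3 + 3 = 6
  C7 = 3 * 3 = 9
  G11 = MAX(6, 3) = 6
  A7 = 3 - 6 = -3
  H4 = 9 - 3 = 6
  D4 = MIN(6, -3) = -3

Propagation after the edit:
  C4: runs — B1 3->4; result 4.
  B4: runs — B1 3->4; C4 3->4; result 8.
  C7: runs — C4 3->4; C4 3->4; result 16.
  G11: runs — B4 6->8; B1 3->4; result 8.
  A7: runs — C4 3->4; G11 6->8; result -4.
  H4: runs — C7 9->16; B1 3->4; result 12.
  D4: runs — H4 6->12; A7 -3->-4; result -4.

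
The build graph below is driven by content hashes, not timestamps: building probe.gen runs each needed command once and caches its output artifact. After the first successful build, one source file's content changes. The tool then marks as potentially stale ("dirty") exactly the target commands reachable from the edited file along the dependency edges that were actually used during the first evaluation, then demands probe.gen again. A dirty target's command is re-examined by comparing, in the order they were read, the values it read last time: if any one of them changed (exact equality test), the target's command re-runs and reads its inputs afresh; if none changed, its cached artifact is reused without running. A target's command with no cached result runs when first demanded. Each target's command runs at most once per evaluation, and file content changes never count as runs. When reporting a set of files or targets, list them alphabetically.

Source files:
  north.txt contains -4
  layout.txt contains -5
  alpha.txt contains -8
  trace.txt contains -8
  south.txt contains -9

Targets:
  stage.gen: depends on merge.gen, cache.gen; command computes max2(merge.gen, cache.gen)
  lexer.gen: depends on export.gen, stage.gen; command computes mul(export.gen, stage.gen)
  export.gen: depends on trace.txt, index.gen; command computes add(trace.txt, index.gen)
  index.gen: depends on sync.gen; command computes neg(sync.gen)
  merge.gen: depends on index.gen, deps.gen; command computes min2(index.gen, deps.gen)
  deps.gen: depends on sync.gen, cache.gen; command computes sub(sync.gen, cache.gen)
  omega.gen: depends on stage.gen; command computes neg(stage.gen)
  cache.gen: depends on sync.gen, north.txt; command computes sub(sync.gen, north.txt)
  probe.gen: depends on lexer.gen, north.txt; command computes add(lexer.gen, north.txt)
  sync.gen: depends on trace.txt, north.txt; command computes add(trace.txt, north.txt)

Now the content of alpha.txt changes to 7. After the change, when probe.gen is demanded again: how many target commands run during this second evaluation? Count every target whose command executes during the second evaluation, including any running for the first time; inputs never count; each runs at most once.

Initial pass — values computed on the first demand:
  sync.gen = add(-8, -4) = -12
  cache.gen = sub(-12, -4) = -8
  deps.gen = sub(-12, -8) = -4
  index.gen = neg(-12) = 12
  export.gen = add(-8, 12) = 4
  merge.gen = min2(12, -4) = -4
  stage.gen = max2(-4, -8) = -4
  lexer.gen = mul(4, -4) = -16
  probe.gen = add(-16, -4) = -20

Second demand — change propagation:
  no demanded computation ever read alpha.txt, so the edit dirties nothing and nothing runs.

The important point: nothing the output needs ever reads alpha.txt, so the edit is invisible to it.

Run set: none (0 run).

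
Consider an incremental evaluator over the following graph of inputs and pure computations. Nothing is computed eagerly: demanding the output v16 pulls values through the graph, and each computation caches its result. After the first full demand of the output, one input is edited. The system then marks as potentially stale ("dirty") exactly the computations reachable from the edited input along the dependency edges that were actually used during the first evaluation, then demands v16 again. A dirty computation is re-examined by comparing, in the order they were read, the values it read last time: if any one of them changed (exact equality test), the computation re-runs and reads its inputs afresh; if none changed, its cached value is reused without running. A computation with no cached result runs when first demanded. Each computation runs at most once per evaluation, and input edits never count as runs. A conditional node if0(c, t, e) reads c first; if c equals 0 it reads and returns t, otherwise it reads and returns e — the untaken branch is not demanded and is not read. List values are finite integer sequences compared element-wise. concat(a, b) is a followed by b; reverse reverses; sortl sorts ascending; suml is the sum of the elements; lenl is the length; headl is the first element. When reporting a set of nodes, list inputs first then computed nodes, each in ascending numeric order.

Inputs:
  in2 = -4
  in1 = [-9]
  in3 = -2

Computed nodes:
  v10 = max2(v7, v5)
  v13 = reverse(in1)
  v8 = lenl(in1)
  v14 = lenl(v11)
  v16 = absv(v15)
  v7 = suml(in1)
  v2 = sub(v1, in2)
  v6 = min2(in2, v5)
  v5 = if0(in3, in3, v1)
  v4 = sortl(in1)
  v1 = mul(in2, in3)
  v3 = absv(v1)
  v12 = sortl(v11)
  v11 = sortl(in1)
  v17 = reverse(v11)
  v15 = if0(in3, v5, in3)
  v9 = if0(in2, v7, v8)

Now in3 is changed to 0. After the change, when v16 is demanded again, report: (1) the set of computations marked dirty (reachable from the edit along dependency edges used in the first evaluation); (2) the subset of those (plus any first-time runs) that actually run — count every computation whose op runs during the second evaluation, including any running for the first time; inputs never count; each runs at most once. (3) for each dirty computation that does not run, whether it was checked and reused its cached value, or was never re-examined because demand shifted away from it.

Dirty set: v15, v16.
Run set: v5, v15, v16 (3 run).
All dirty computations ended up running.
The important point: the flipped condition pulls in fresh nodes; v5 runs for the first time.

Initial pass — values computed on the first demand:
  v15 = if0(in3=-2 -> else branch in3) = -2
  v16 = absv(-2) = 2

Second demand — change propagation:
  v5: newly demanded (no cache) — executes and yields 0.
  v15: re-runs because in3 -2->0; in3 -2->0; new result 0.
  v16: re-runs because v15 -2->0; new result 0.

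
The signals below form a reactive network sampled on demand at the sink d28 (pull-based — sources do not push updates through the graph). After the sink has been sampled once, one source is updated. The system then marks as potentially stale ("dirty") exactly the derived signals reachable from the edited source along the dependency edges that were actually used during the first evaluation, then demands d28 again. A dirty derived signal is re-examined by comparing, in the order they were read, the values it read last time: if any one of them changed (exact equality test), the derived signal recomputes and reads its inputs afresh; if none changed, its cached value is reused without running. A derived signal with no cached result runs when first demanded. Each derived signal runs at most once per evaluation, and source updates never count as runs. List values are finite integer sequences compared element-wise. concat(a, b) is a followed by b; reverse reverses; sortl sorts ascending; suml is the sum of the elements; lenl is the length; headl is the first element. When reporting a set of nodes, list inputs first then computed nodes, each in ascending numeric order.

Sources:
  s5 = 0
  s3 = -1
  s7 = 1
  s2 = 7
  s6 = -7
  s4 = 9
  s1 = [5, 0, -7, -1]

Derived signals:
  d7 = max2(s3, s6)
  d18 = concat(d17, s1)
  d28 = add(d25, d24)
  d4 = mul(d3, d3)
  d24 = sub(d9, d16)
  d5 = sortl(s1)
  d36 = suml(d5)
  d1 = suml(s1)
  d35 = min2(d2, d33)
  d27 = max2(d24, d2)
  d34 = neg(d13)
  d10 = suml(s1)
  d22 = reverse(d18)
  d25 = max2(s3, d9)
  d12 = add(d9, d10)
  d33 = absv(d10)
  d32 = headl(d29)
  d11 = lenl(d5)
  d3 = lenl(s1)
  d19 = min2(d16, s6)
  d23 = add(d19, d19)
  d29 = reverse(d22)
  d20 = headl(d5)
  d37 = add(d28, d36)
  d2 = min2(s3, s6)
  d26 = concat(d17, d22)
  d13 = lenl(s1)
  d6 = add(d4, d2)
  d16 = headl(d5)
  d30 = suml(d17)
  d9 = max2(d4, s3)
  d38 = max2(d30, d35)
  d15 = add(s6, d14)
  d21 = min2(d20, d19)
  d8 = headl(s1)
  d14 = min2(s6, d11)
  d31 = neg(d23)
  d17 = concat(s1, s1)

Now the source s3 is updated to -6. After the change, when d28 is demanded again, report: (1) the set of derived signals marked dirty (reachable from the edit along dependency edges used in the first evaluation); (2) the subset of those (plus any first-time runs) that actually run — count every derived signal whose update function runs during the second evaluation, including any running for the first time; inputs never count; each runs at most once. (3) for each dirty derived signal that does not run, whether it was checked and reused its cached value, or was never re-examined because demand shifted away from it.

Initial pass — values computed on the first demand:
  d3 = lenl([5, 0, -7, -1]) = 4
  d4 = mul(4, 4) = 16
  d5 = sortl([5, 0, -7, -1]) = [-7, -1, 0, 5]
  d9 = max2(16, -1) = 16
  d16 = headl([-7, -1, 0, 5]) = -7
  d24 = sub(16, -7) = 23
  d25 = max2(-1, 16) = 16
  d28 = add(16, 23) = 39

Second demand — change propagation:
  d9: re-runs because s3 -1->-6; new result 16 (unchanged).
  d24: re-examined; everything it read last time is the same (d9 unchanged, d16 unchanged) — cache 23 kept, no run.
  d25: re-runs because s3 -1->-6; new result 16 (unchanged).
  d28: re-examined; everything it read last time is the same (d25 unchanged, d24 unchanged) — cache 39 kept, no run.

The important point: at d24 every value read last time is unchanged, so the dirty flag clears without a run.

Dirty set: d9, d24, d25, d28.
Run set: d9, d25 (2 run).
Re-examined without running (cache reused): d24, d28.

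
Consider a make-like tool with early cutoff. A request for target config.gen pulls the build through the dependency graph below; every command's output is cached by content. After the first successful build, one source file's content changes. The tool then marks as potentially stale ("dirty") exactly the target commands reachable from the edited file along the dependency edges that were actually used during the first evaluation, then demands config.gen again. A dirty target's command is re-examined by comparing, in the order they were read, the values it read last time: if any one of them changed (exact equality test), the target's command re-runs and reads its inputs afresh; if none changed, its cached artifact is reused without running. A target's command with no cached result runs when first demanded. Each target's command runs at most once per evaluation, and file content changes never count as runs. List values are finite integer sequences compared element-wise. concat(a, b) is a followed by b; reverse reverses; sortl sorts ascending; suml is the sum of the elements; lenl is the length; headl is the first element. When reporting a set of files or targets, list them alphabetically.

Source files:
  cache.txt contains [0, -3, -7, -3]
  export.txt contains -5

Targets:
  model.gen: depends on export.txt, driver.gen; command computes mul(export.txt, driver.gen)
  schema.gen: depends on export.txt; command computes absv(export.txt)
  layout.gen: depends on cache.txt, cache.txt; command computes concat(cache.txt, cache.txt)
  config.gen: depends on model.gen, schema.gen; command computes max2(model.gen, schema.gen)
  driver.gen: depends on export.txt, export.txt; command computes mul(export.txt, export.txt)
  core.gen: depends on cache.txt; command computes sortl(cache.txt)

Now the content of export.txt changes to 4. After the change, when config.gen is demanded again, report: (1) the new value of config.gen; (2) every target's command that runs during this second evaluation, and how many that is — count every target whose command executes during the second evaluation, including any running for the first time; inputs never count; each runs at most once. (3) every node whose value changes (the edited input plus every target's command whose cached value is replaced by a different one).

Demanding config.gen again yields 64.
4 target commands run: config.gen, driver.gen, model.gen, schema.gen.
The nodes whose values change: config.gen, driver.gen, export.txt, model.gen, schema.gen.

First demand of the output computes:
  driver.gen = mul(-5, -5) = 25
  model.gen = mul(-5, 25) = -125
  schema.gen = absv(-5) = 5
  config.gen = max2(-125, 5) = 5

After the edit, cleaning proceeds:
  driver.gen: a read changed (export.txt -5->4; export.txt -5->4) — executes, giving 16.
  model.gen: a read changed (export.txt -5->4; driver.gen 25->16) — executes, giving 64.
  schema.gen: a read changed (export.txt -5->4) — executes, giving 4.
  config.gen: a read changed (model.gen -125->64; schema.gen 5->4) — executes, giving 64.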